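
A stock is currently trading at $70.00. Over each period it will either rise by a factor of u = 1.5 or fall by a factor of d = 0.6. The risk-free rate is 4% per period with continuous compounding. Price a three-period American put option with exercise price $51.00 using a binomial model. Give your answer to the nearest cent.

$9.19

Risk-neutral probability p = (e^0.04 − 0.6)/(1.5 − 0.6) = 0.4408/0.9000 = 0.4898
Terminal stock prices: S_uuu = 236.2, S_uud = 94.5, S_udd = 37.8, S_ddd = 15.12
Terminal payoffs (K − S): max(-185.2, 0) = 0, max(-43.5, 0) = 0, max(13.2, 0) = 13.2, max(35.88, 0) = 35.88
Node uu (S = 157.5): continuation = e^(−0.04)·[0.4898·0.0000 + 0.5102·0.0000] = 0.0000; exercise value = 0.0000 ≤ continuation, so V_uu = 0.0000
Node ud (S = 63): continuation = e^(−0.04)·[0.4898·0.0000 + 0.5102·13.2000] = 6.4707; exercise value = 0.0000 ≤ continuation, so V_ud = 6.4707
Node dd (S = 25.2): continuation = e^(−0.04)·[0.4898·13.2000 + 0.5102·35.8800] = 23.8003; exercise value = 25.8000 > continuation, so V_dd = 25.8000 (exercise)
Node u (S = 105): continuation = e^(−0.04)·[0.4898·0.0000 + 0.5102·6.4707] = 3.1720; exercise value = 0.0000 ≤ continuation, so V_u = 3.1720
Node d (S = 42): continuation = e^(−0.04)·[0.4898·6.4707 + 0.5102·25.8000] = 15.6923; exercise value = 9.0000 ≤ continuation, so V_d = 15.6923
Node 0 (S = 70): continuation = e^(−0.04)·[0.4898·3.1720 + 0.5102·15.6923] = 9.1851; exercise value = 0.0000 ≤ continuation, so V_0 = 9.1851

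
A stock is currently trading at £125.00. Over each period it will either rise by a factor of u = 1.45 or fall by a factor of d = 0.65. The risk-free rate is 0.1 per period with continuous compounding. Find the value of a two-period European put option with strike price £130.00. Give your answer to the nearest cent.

£16.64

Risk-neutral probability p = (e^0.1 − 0.65)/(1.45 − 0.65) = 0.4552/0.8000 = 0.5690
Terminal stock prices: S_uu = 262.8, S_ud = 117.8, S_dd = 52.81
Terminal payoffs (K − S): max(-132.8, 0) = 0, max(12.19, 0) = 12.19, max(77.19, 0) = 77.19
Node u (S = 181.2): V_u = e^(−0.1)·[0.5690·0.0000 + 0.4310·12.1875] = 4.7533
Node d (S = 81.25): V_d = e^(−0.1)·[0.5690·12.1875 + 0.4310·77.1875] = 36.3789
Node 0 (S = 125): V_0 = e^(−0.1)·[0.5690·4.7533 + 0.4310·36.3789] = 16.6355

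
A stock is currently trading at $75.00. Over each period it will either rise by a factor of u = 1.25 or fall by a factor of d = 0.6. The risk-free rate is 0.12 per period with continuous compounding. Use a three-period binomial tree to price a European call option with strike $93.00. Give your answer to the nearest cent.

Risk-neutral probability p = (e^0.12 − 0.6)/(1.25 − 0.6) = 0.5275/0.6500 = 0.8115
Terminal stock prices: S_uuu = 146.5, S_uud = 70.31, S_udd = 33.75, S_ddd = 16.2
Terminal payoffs (S − K): max(53.48, 0) = 53.48, max(-22.69, 0) = 0, max(-59.25, 0) = 0, max(-76.8, 0) = 0
Node uu (S = 117.2): V_uu = e^(−0.12)·[0.8115·53.4844 + 0.1885·0.0000] = 38.4962
Node ud (S = 56.25): V_ud = e^(−0.12)·[0.8115·0.0000 + 0.1885·0.0000] = 0.0000
Node dd (S = 27): V_dd = e^(−0.12)·[0.8115·0.0000 + 0.1885·0.0000] = 0.0000
Node u (S = 93.75): V_u = e^(−0.12)·[0.8115·38.4962 + 0.1885·0.0000] = 27.7083
Node d (S = 45): V_d = e^(−0.12)·[0.8115·0.0000 + 0.1885·0.0000] = 0.0000
Node 0 (S = 75): V_0 = e^(−0.12)·[0.8115·27.7083 + 0.1885·0.0000] = 19.9435

$19.94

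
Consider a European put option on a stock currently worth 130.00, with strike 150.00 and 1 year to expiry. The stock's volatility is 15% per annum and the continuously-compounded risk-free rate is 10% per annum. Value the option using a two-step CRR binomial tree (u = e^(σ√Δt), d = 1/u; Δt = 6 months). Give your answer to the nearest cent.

10.68

CRR parameters: u = e^(σ√Δt) = e^(0.15·√0.5) = 1.1119, d = 1/u = 0.8994
Per-period rate: rΔt = 0.1·0.5 = 0.05, so R = e^0.05 = 1.0513
Risk-neutral probability p = (e^0.05 − 0.8994)/(1.1119 − 0.8994) = 0.1519/0.2125 = 0.7148
Terminal stock prices: S_uu = 160.7, S_ud = 130, S_dd = 105.2
Terminal payoffs (K − S): max(-10.72, 0) = 0, max(20, 0) = 20, max(44.85, 0) = 44.85
Node u (S = 144.5): V_u = e^(−0.05)·[0.7148·0.0000 + 0.2852·20.0000] = 5.4268
Node d (S = 116.9): V_d = e^(−0.05)·[0.7148·20.0000 + 0.2852·44.8485] = 25.7669
Node 0 (S = 130): V_0 = e^(−0.05)·[0.7148·5.4268 + 0.2852·25.7669] = 10.6812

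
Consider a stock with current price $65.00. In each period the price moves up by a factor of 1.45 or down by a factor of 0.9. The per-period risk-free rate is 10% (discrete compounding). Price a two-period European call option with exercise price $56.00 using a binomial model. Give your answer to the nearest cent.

Risk-neutral probability p = (1 + 0.1 − 0.9)/(1.45 − 0.9) = 0.2000/0.5500 = 0.3636
Terminal stock prices: S_uu = 136.7, S_ud = 84.83, S_dd = 52.65
Terminal payoffs (S − K): max(80.66, 0) = 80.66, max(28.83, 0) = 28.83, max(-3.35, 0) = 0
Node u (S = 94.25): V_u = 1/1.1·[0.3636·80.6625 + 0.6364·28.8250] = 43.3409
Node d (S = 58.5): V_d = 1/1.1·[0.3636·28.8250 + 0.6364·0.0000] = 9.5289
Node 0 (S = 65): V_0 = 1/1.1·[0.3636·43.3409 + 0.6364·9.5289] = 19.8402

$19.84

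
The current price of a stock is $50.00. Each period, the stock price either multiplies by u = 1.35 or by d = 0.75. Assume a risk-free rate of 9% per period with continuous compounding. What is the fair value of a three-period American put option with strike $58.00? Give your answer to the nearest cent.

Risk-neutral probability p = (e^0.09 − 0.75)/(1.35 − 0.75) = 0.3442/0.6000 = 0.5736
Terminal stock prices: S_uuu = 123, S_uud = 68.34, S_udd = 37.97, S_ddd = 21.09
Terminal payoffs (K − S): max(-65.02, 0) = 0, max(-10.34, 0) = 0, max(20.03, 0) = 20.03, max(36.91, 0) = 36.91
Node uu (S = 91.13): continuation = e^(−0.09)·[0.5736·0.0000 + 0.4264·0.0000] = 0.0000; exercise value = 0.0000 ≤ continuation, so V_uu = 0.0000
Node ud (S = 50.62): continuation = e^(−0.09)·[0.5736·0.0000 + 0.4264·20.0312] = 7.8057; exercise value = 7.3750 ≤ continuation, so V_ud = 7.8057
Node dd (S = 28.12): continuation = e^(−0.09)·[0.5736·20.0312 + 0.4264·36.9062] = 24.8830; exercise value = 29.8750 > continuation, so V_dd = 29.8750 (exercise)
Node u (S = 67.5): continuation = e^(−0.09)·[0.5736·0.0000 + 0.4264·7.8057] = 3.0417; exercise value = 0.0000 ≤ continuation, so V_u = 3.0417
Node d (S = 37.5): continuation = e^(−0.09)·[0.5736·7.8057 + 0.4264·29.8750] = 15.7338; exercise value = 20.5000 > continuation, so V_d = 20.5000 (exercise)
Node 0 (S = 50): continuation = e^(−0.09)·[0.5736·3.0417 + 0.4264·20.5000] = 9.5830; exercise value = 8.0000 ≤ continuation, so V_0 = 9.5830

$9.58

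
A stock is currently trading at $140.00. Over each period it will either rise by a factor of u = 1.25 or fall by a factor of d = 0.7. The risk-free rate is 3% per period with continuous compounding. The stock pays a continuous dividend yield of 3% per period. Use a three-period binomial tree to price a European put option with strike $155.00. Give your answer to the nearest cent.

$31.28

Per-period risk-free factor R = e^0.03 = 1.0305; dividend-adjusted growth = e^(0.03−0.03) = 1.0000.
Risk-neutral probability p = (1.0000 − 0.7)/(1.25 − 0.7) = 0.3000/0.5500 = 0.5455
Terminal stock prices: S_uuu = 273.4, S_uud = 153.1, S_udd = 85.75, S_ddd = 48.02
Terminal payoffs (K − S): max(-118.4, 0) = 0, max(1.875, 0) = 1.875, max(69.25, 0) = 69.25, max(107, 0) = 107
Node uu (S = 218.8): V_uu = e^(−0.03)·[0.5455·0.0000 + 0.4545·1.8750] = 0.8271
Node ud (S = 122.5): V_ud = e^(−0.03)·[0.5455·1.8750 + 0.4545·69.2500] = 31.5395
Node dd (S = 68.6): V_dd = e^(−0.03)·[0.5455·69.2500 + 0.4545·106.9800] = 83.8465
Node u (S = 175): V_u = e^(−0.03)·[0.5455·0.8271 + 0.4545·31.5395] = 14.3502
Node d (S = 98): V_d = e^(−0.03)·[0.5455·31.5395 + 0.4545·83.8465] = 53.6806
Node 0 (S = 140): V_0 = e^(−0.03)·[0.5455·14.3502 + 0.4545·53.6806] = 31.2752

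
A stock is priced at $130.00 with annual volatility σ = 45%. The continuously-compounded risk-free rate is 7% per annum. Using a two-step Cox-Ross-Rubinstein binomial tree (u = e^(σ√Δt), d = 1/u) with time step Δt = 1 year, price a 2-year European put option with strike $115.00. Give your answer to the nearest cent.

$15.33

CRR parameters: u = e^(σ√Δt) = e^(0.45·√1) = 1.5683, d = 1/u = 0.6376
Per-period rate: rΔt = 0.07·1 = 0.07, so R = e^0.07 = 1.0725
Risk-neutral probability p = (e^0.07 − 0.6376)/(1.5683 − 0.6376) = 0.4349/0.9307 = 0.4673
Terminal stock prices: S_uu = 319.7, S_ud = 130, S_dd = 52.85
Terminal payoffs (K − S): max(-204.7, 0) = 0, max(-15, 0) = 0, max(62.15, 0) = 62.15
Node u (S = 203.9): V_u = e^(−0.07)·[0.4673·0.0000 + 0.5327·0.0000] = 0.0000
Node d (S = 82.89): V_d = e^(−0.07)·[0.4673·0.0000 + 0.5327·62.1459] = 30.8688
Node 0 (S = 130): V_0 = e^(−0.07)·[0.4673·0.0000 + 0.5327·30.8688] = 15.3330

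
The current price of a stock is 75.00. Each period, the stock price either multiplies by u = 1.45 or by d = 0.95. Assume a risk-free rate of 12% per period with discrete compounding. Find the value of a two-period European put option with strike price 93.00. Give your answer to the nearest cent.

Risk-neutral probability p = (1 + 0.12 − 0.95)/(1.45 − 0.95) = 0.1700/0.5000 = 0.3400
Terminal stock prices: S_uu = 157.7, S_ud = 103.3, S_dd = 67.69
Terminal payoffs (K − S): max(-64.69, 0) = 0, max(-10.31, 0) = 0, max(25.31, 0) = 25.31
Node u (S = 108.8): V_u = 1/1.12·[0.3400·0.0000 + 0.6600·0.0000] = 0.0000
Node d (S = 71.25): V_d = 1/1.12·[0.3400·0.0000 + 0.6600·25.3125] = 14.9163
Node 0 (S = 75): V_0 = 1/1.12·[0.3400·0.0000 + 0.6600·14.9163] = 8.7900

8.79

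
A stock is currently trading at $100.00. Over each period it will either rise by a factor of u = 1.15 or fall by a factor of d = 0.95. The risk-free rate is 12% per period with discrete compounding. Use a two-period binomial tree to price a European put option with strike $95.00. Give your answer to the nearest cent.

Risk-neutral probability p = (1 + 0.12 − 0.95)/(1.15 − 0.95) = 0.1700/0.2000 = 0.8500
Terminal stock prices: S_uu = 132.2, S_ud = 109.2, S_dd = 90.25
Terminal payoffs (K − S): max(-37.25, 0) = 0, max(-14.25, 0) = 0, max(4.75, 0) = 4.75
Node u (S = 115): V_u = 1/1.12·[0.8500·0.0000 + 0.1500·0.0000] = 0.0000
Node d (S = 95): V_d = 1/1.12·[0.8500·0.0000 + 0.1500·4.7500] = 0.6362
Node 0 (S = 100): V_0 = 1/1.12·[0.8500·0.0000 + 0.1500·0.6362] = 0.0852

$0.09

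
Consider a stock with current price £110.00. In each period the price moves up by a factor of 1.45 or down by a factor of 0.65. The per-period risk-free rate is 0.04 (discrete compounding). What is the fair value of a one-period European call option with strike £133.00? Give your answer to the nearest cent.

£12.42

Risk-neutral probability p = (1 + 0.04 − 0.65)/(1.45 − 0.65) = 0.3900/0.8000 = 0.4875
Terminal stock prices: S_u = 159.5, S_d = 71.5
Terminal payoffs (S − K): max(26.5, 0) = 26.5, max(-61.5, 0) = 0
Node 0 (S = 110): V_0 = 1/1.04·[0.4875·26.5000 + 0.5125·0.0000] = 12.4219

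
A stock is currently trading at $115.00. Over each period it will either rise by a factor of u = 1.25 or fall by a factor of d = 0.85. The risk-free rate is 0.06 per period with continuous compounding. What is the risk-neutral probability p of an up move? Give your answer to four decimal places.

p = 0.5296

Risk-neutral probability p = (e^0.06 − 0.85)/(1.25 − 0.85) = 0.2118/0.4000 = 0.5296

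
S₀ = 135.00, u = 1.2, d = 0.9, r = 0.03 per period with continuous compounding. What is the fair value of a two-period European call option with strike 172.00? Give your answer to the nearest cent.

3.99

Risk-neutral probability p = (e^0.03 − 0.9)/(1.2 − 0.9) = 0.1305/0.3000 = 0.4348
Terminal stock prices: S_uu = 194.4, S_ud = 145.8, S_dd = 109.4
Terminal payoffs (S − K): max(22.4, 0) = 22.4, max(-26.2, 0) = 0, max(-62.65, 0) = 0
Node u (S = 162): V_u = e^(−0.03)·[0.4348·22.4000 + 0.5652·0.0000] = 9.4527
Node d (S = 121.5): V_d = e^(−0.03)·[0.4348·0.0000 + 0.5652·0.0000] = 0.0000
Node 0 (S = 135): V_0 = e^(−0.03)·[0.4348·9.4527 + 0.5652·0.0000] = 3.9890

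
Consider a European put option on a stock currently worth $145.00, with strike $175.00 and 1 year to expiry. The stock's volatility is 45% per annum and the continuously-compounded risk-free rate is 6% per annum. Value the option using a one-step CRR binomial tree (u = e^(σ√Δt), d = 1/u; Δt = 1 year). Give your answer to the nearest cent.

$42.30

CRR parameters: u = e^(σ√Δt) = e^(0.45·√1) = 1.5683, d = 1/u = 0.6376
Per-period rate: rΔt = 0.06·1 = 0.06, so R = e^0.06 = 1.0618
Risk-neutral probability p = (e^0.06 − 0.6376)/(1.5683 − 0.6376) = 0.4242/0.9307 = 0.4558
Terminal stock prices: S_u = 227.4, S_d = 92.46
Terminal payoffs (K − S): max(-52.41, 0) = 0, max(82.54, 0) = 82.54
Node 0 (S = 145): V_0 = e^(−0.06)·[0.4558·0.0000 + 0.5442·82.5439] = 42.3042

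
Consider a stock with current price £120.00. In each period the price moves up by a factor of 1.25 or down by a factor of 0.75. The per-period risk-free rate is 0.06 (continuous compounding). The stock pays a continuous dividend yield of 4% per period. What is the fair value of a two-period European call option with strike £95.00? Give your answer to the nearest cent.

Per-period risk-free factor R = e^0.06 = 1.0618; dividend-adjusted growth = e^(0.06−0.04) = 1.0202.
Risk-neutral probability p = (1.0202 − 0.75)/(1.25 − 0.75) = 0.2702/0.5000 = 0.5404
Terminal stock prices: S_uu = 187.5, S_ud = 112.5, S_dd = 67.5
Terminal payoffs (S − K): max(92.5, 0) = 92.5, max(17.5, 0) = 17.5, max(-27.5, 0) = 0
Node u (S = 150): V_u = e^(−0.06)·[0.5404·92.5000 + 0.4596·17.5000] = 54.6508
Node d (S = 90): V_d = e^(−0.06)·[0.5404·17.5000 + 0.4596·0.0000] = 8.9063
Node 0 (S = 120): V_0 = e^(−0.06)·[0.5404·54.6508 + 0.4596·8.9063] = 31.6685

£31.67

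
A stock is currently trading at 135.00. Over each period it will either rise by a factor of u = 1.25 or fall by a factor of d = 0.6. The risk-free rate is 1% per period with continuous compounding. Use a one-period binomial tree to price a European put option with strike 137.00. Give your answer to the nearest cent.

20.47

Risk-neutral probability p = (e^0.01 − 0.6)/(1.25 − 0.6) = 0.4101/0.6500 = 0.6308
Terminal stock prices: S_u = 168.8, S_d = 81
Terminal payoffs (K − S): max(-31.75, 0) = 0, max(56, 0) = 56
Node 0 (S = 135): V_0 = e^(−0.01)·[0.6308·0.0000 + 0.3692·56.0000] = 20.4669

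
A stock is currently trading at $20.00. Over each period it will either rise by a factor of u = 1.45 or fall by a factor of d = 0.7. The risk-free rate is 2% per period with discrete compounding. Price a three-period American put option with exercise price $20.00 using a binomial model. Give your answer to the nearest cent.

$4.75

Risk-neutral probability p = (1 + 0.02 − 0.7)/(1.45 − 0.7) = 0.3200/0.7500 = 0.4267
Terminal stock prices: S_uuu = 60.97, S_uud = 29.43, S_udd = 14.21, S_ddd = 6.86
Terminal payoffs (K − S): max(-40.97, 0) = 0, max(-9.435, 0) = 0, max(5.79, 0) = 5.79, max(13.14, 0) = 13.14
Node uu (S = 42.05): continuation = 1/1.02·[0.4267·0.0000 + 0.5733·0.0000] = 0.0000; exercise value = 0.0000 ≤ continuation, so V_uu = 0.0000
Node ud (S = 20.3): continuation = 1/1.02·[0.4267·0.0000 + 0.5733·5.7900] = 3.2545; exercise value = 0.0000 ≤ continuation, so V_ud = 3.2545
Node dd (S = 9.8): continuation = 1/1.02·[0.4267·5.7900 + 0.5733·13.1400] = 9.8078; exercise value = 10.2000 > continuation, so V_dd = 10.2000 (exercise)
Node u (S = 29): continuation = 1/1.02·[0.4267·0.0000 + 0.5733·3.2545] = 1.8293; exercise value = 0.0000 ≤ continuation, so V_u = 1.8293
Node d (S = 14): continuation = 1/1.02·[0.4267·3.2545 + 0.5733·10.2000] = 7.0947; exercise value = 6.0000 ≤ continuation, so V_d = 7.0947
Node 0 (S = 20): continuation = 1/1.02·[0.4267·1.8293 + 0.5733·7.0947] = 4.7531; exercise value = 0.0000 ≤ continuation, so V_0 = 4.7531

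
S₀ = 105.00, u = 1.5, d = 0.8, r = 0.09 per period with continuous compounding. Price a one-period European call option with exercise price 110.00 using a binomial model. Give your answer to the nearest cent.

Risk-neutral probability p = (e^0.09 − 0.8)/(1.5 − 0.8) = 0.2942/0.7000 = 0.4202
Terminal stock prices: S_u = 157.5, S_d = 84
Terminal payoffs (S − K): max(47.5, 0) = 47.5, max(-26, 0) = 0
Node 0 (S = 105): V_0 = e^(−0.09)·[0.4202·47.5000 + 0.5798·0.0000] = 18.2437

18.24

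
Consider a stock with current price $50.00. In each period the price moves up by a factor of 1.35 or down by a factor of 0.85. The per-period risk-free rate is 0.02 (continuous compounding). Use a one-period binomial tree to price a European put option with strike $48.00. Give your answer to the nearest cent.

$3.56

Risk-neutral probability p = (e^0.02 − 0.85)/(1.35 − 0.85) = 0.1702/0.5000 = 0.3404
Terminal stock prices: S_u = 67.5, S_d = 42.5
Terminal payoffs (K − S): max(-19.5, 0) = 0, max(5.5, 0) = 5.5
Node 0 (S = 50): V_0 = e^(−0.02)·[0.3404·0.0000 + 0.6596·5.5000] = 3.5560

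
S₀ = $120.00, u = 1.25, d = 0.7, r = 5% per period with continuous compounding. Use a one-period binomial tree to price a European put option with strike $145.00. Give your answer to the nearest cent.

Risk-neutral probability p = (e^0.05 − 0.7)/(1.25 − 0.7) = 0.3513/0.5500 = 0.6387
Terminal stock prices: S_u = 150, S_d = 84
Terminal payoffs (K − S): max(-5, 0) = 0, max(61, 0) = 61
Node 0 (S = 120): V_0 = e^(−0.05)·[0.6387·0.0000 + 0.3613·61.0000] = 20.9659

$20.97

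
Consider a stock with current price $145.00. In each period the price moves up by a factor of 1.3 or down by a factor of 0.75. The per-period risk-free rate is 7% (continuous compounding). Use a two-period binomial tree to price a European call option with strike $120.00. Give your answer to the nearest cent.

$46.39

Risk-neutral probability p = (e^0.07 − 0.75)/(1.3 − 0.75) = 0.3225/0.5500 = 0.5864
Terminal stock prices: S_uu = 245.1, S_ud = 141.4, S_dd = 81.56
Terminal payoffs (S − K): max(125.1, 0) = 125.1, max(21.38, 0) = 21.38, max(-38.44, 0) = 0
Node u (S = 188.5): V_u = e^(−0.07)·[0.5864·125.0500 + 0.4136·21.3750] = 76.6127
Node d (S = 108.8): V_d = e^(−0.07)·[0.5864·21.3750 + 0.4136·0.0000] = 11.6865
Node 0 (S = 145): V_0 = e^(−0.07)·[0.5864·76.6127 + 0.4136·11.6865] = 46.3939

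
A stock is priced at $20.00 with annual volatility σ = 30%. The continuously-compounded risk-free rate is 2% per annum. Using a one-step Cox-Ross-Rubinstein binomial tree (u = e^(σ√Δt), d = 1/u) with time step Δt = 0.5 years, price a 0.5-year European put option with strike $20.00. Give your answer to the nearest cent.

$2.00

CRR parameters: u = e^(σ√Δt) = e^(0.3·√0.5) = 1.2363, d = 1/u = 0.8089
Per-period rate: rΔt = 0.02·0.5 = 0.01, so R = e^0.01 = 1.0101
Risk-neutral probability p = (e^0.01 − 0.8089)/(1.2363 − 0.8089) = 0.2012/0.4275 = 0.4707
Terminal stock prices: S_u = 24.73, S_d = 16.18
Terminal payoffs (K − S): max(-4.726, 0) = 0, max(3.823, 0) = 3.823
Node 0 (S = 20): V_0 = e^(−0.01)·[0.4707·0.0000 + 0.5293·3.8228] = 2.0034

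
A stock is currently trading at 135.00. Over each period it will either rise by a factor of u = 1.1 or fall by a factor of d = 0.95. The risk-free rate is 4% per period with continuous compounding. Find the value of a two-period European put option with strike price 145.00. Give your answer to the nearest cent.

Risk-neutral probability p = (e^0.04 − 0.95)/(1.1 − 0.95) = 0.0908/0.1500 = 0.6054
Terminal stock prices: S_uu = 163.4, S_ud = 141.1, S_dd = 121.8
Terminal payoffs (K − S): max(-18.35, 0) = 0, max(3.925, 0) = 3.925, max(23.16, 0) = 23.16
Node u (S = 148.5): V_u = e^(−0.04)·[0.6054·0.0000 + 0.3946·3.9250] = 1.4881
Node d (S = 128.2): V_d = e^(−0.04)·[0.6054·3.9250 + 0.3946·23.1625] = 11.0645
Node 0 (S = 135): V_0 = e^(−0.04)·[0.6054·1.4881 + 0.3946·11.0645] = 5.0603

5.06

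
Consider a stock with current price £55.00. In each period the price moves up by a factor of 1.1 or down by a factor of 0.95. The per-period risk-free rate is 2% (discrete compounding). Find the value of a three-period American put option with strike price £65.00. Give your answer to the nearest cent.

£10.00

Risk-neutral probability p = (1 + 0.02 − 0.95)/(1.1 − 0.95) = 0.0700/0.1500 = 0.4667
Terminal stock prices: S_uuu = 73.21, S_uud = 63.22, S_udd = 54.6, S_ddd = 47.16
Terminal payoffs (K − S): max(-8.205, 0) = 0, max(1.777, 0) = 1.777, max(10.4, 0) = 10.4, max(17.84, 0) = 17.84
Node uu (S = 66.55): continuation = 1/1.02·[0.4667·0.0000 + 0.5333·1.7775] = 0.9294; exercise value = 0.0000 ≤ continuation, so V_uu = 0.9294
Node ud (S = 57.48): continuation = 1/1.02·[0.4667·1.7775 + 0.5333·10.3987] = 6.2505; exercise value = 7.5250 > continuation, so V_ud = 7.5250 (exercise)
Node dd (S = 49.64): continuation = 1/1.02·[0.4667·10.3987 + 0.5333·17.8444] = 14.0880; exercise value = 15.3625 > continuation, so V_dd = 15.3625 (exercise)
Node u (S = 60.5): continuation = 1/1.02·[0.4667·0.9294 + 0.5333·7.5250] = 4.3599; exercise value = 4.5000 > continuation, so V_u = 4.5000 (exercise)
Node d (S = 52.25): continuation = 1/1.02·[0.4667·7.5250 + 0.5333·15.3625] = 11.4755; exercise value = 12.7500 > continuation, so V_d = 12.7500 (exercise)
Node 0 (S = 55): continuation = 1/1.02·[0.4667·4.5000 + 0.5333·12.7500] = 8.7255; exercise value = 10.0000 > continuation, so V_0 = 10.0000 (exercise)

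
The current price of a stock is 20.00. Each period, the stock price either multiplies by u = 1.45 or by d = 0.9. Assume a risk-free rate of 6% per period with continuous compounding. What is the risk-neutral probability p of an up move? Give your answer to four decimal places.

p = 0.2942

Risk-neutral probability p = (e^0.06 − 0.9)/(1.45 − 0.9) = 0.1618/0.5500 = 0.2942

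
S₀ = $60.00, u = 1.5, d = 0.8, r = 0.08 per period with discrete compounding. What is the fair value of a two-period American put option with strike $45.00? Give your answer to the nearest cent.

Risk-neutral probability p = (1 + 0.08 − 0.8)/(1.5 − 0.8) = 0.2800/0.7000 = 0.4000
Terminal stock prices: S_uu = 135, S_ud = 72, S_dd = 38.4
Terminal payoffs (K − S): max(-90, 0) = 0, max(-27, 0) = 0, max(6.6, 0) = 6.6
Node u (S = 90): continuation = 1/1.08·[0.4000·0.0000 + 0.6000·0.0000] = 0.0000; exercise value = 0.0000 ≤ continuation, so V_u = 0.0000
Node d (S = 48): continuation = 1/1.08·[0.4000·0.0000 + 0.6000·6.6000] = 3.6667; exercise value = 0.0000 ≤ continuation, so V_d = 3.6667
Node 0 (S = 60): continuation = 1/1.08·[0.4000·0.0000 + 0.6000·3.6667] = 2.0370; exercise value = 0.0000 ≤ continuation, so V_0 = 2.0370

$2.04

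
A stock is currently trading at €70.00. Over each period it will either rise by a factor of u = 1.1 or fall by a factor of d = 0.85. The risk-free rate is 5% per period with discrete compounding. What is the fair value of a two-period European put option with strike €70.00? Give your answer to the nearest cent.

€2.03

Risk-neutral probability p = (1 + 0.05 − 0.85)/(1.1 − 0.85) = 0.2000/0.2500 = 0.8000
Terminal stock prices: S_uu = 84.7, S_ud = 65.45, S_dd = 50.57
Terminal payoffs (K − S): max(-14.7, 0) = 0, max(4.55, 0) = 4.55, max(19.43, 0) = 19.43
Node u (S = 77): V_u = 1/1.05·[0.8000·0.0000 + 0.2000·4.5500] = 0.8667
Node d (S = 59.5): V_d = 1/1.05·[0.8000·4.5500 + 0.2000·19.4250] = 7.1667
Node 0 (S = 70): V_0 = 1/1.05·[0.8000·0.8667 + 0.2000·7.1667] = 2.0254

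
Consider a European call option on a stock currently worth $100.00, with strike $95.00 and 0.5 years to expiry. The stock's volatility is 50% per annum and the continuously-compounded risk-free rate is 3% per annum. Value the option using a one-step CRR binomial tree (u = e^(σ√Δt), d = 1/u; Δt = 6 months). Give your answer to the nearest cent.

$20.24

CRR parameters: u = e^(σ√Δt) = e^(0.5·√0.5) = 1.4241, d = 1/u = 0.7022
Per-period rate: rΔt = 0.03·0.5 = 0.015, so R = e^0.015 = 1.0151
Risk-neutral probability p = (e^0.015 − 0.7022)/(1.4241 − 0.7022) = 0.3129/0.7219 = 0.4335
Terminal stock prices: S_u = 142.4, S_d = 70.22
Terminal payoffs (S − K): max(47.41, 0) = 47.41, max(-24.78, 0) = 0
Node 0 (S = 100): V_0 = e^(−0.015)·[0.4335·47.4119 + 0.5665·0.0000] = 20.2450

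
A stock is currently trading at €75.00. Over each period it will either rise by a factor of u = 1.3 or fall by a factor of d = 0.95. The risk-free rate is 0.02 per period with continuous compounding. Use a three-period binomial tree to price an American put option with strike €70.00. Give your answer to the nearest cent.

Risk-neutral probability p = (e^0.02 − 0.95)/(1.3 − 0.95) = 0.0702/0.3500 = 0.2006
Terminal stock prices: S_uuu = 164.8, S_uud = 120.4, S_udd = 87.99, S_ddd = 64.3
Terminal payoffs (K − S): max(-94.78, 0) = 0, max(-50.41, 0) = 0, max(-17.99, 0) = 0, max(5.697, 0) = 5.697
Node uu (S = 126.8): continuation = e^(−0.02)·[0.2006·0.0000 + 0.7994·0.0000] = 0.0000; exercise value = 0.0000 ≤ continuation, so V_uu = 0.0000
Node ud (S = 92.62): continuation = e^(−0.02)·[0.2006·0.0000 + 0.7994·0.0000] = 0.0000; exercise value = 0.0000 ≤ continuation, so V_ud = 0.0000
Node dd (S = 67.69): continuation = e^(−0.02)·[0.2006·0.0000 + 0.7994·5.6969] = 4.4640; exercise value = 2.3125 ≤ continuation, so V_dd = 4.4640
Node u (S = 97.5): continuation = e^(−0.02)·[0.2006·0.0000 + 0.7994·0.0000] = 0.0000; exercise value = 0.0000 ≤ continuation, so V_u = 0.0000
Node d (S = 71.25): continuation = e^(−0.02)·[0.2006·0.0000 + 0.7994·4.4640] = 3.4980; exercise value = 0.0000 ≤ continuation, so V_d = 3.4980
Node 0 (S = 75): continuation = e^(−0.02)·[0.2006·0.0000 + 0.7994·3.4980] = 2.7410; exercise value = 0.0000 ≤ continuation, so V_0 = 2.7410

€2.74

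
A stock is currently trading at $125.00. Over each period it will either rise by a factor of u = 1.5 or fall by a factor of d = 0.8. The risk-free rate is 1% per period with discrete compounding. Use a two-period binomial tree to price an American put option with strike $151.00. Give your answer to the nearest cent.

$35.55

Risk-neutral probability p = (1 + 0.01 − 0.8)/(1.5 − 0.8) = 0.2100/0.7000 = 0.3000
Terminal stock prices: S_uu = 281.2, S_ud = 150, S_dd = 80
Terminal payoffs (K − S): max(-130.2, 0) = 0, max(1, 0) = 1, max(71, 0) = 71
Node u (S = 187.5): continuation = 1/1.01·[0.3000·0.0000 + 0.7000·1.0000] = 0.6931; exercise value = 0.0000 ≤ continuation, so V_u = 0.6931
Node d (S = 100): continuation = 1/1.01·[0.3000·1.0000 + 0.7000·71.0000] = 49.5050; exercise value = 51.0000 > continuation, so V_d = 51.0000 (exercise)
Node 0 (S = 125): continuation = 1/1.01·[0.3000·0.6931 + 0.7000·51.0000] = 35.5524; exercise value = 26.0000 ≤ continuation, so V_0 = 35.5524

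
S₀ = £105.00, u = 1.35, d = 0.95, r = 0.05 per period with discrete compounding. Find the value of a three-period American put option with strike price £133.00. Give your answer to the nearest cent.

Risk-neutral probability p = (1 + 0.05 − 0.95)/(1.35 − 0.95) = 0.1000/0.4000 = 0.2500
Terminal stock prices: S_uuu = 258.3, S_uud = 181.8, S_udd = 127.9, S_ddd = 90.02
Terminal payoffs (K − S): max(-125.3, 0) = 0, max(-48.79, 0) = 0, max(5.071, 0) = 5.071, max(42.98, 0) = 42.98
Node uu (S = 191.4): continuation = 1/1.05·[0.2500·0.0000 + 0.7500·0.0000] = 0.0000; exercise value = 0.0000 ≤ continuation, so V_uu = 0.0000
Node ud (S = 134.7): continuation = 1/1.05·[0.2500·0.0000 + 0.7500·5.0706] = 3.6219; exercise value = 0.0000 ≤ continuation, so V_ud = 3.6219
Node dd (S = 94.76): continuation = 1/1.05·[0.2500·5.0706 + 0.7500·42.9756] = 31.9042; exercise value = 38.2375 > continuation, so V_dd = 38.2375 (exercise)
Node u (S = 141.8): continuation = 1/1.05·[0.2500·0.0000 + 0.7500·3.6219] = 2.5871; exercise value = 0.0000 ≤ continuation, so V_u = 2.5871
Node d (S = 99.75): continuation = 1/1.05·[0.2500·3.6219 + 0.7500·38.2375] = 28.1749; exercise value = 33.2500 > continuation, so V_d = 33.2500 (exercise)
Node 0 (S = 105): continuation = 1/1.05·[0.2500·2.5871 + 0.7500·33.2500] = 24.3660; exercise value = 28.0000 > continuation, so V_0 = 28.0000 (exercise)

£28.00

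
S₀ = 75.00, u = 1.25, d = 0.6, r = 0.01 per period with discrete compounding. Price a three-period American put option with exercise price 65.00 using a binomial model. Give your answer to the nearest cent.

10.30

Risk-neutral probability p = (1 + 0.01 − 0.6)/(1.25 − 0.6) = 0.4100/0.6500 = 0.6308
Terminal stock prices: S_uuu = 146.5, S_uud = 70.31, S_udd = 33.75, S_ddd = 16.2
Terminal payoffs (K − S): max(-81.48, 0) = 0, max(-5.312, 0) = 0, max(31.25, 0) = 31.25, max(48.8, 0) = 48.8
Node uu (S = 117.2): continuation = 1/1.01·[0.6308·0.0000 + 0.3692·0.0000] = 0.0000; exercise value = 0.0000 ≤ continuation, so V_uu = 0.0000
Node ud (S = 56.25): continuation = 1/1.01·[0.6308·0.0000 + 0.3692·31.2500] = 11.4242; exercise value = 8.7500 ≤ continuation, so V_ud = 11.4242
Node dd (S = 27): continuation = 1/1.01·[0.6308·31.2500 + 0.3692·48.8000] = 37.3564; exercise value = 38.0000 > continuation, so V_dd = 38.0000 (exercise)
Node u (S = 93.75): continuation = 1/1.01·[0.6308·0.0000 + 0.3692·11.4242] = 4.1764; exercise value = 0.0000 ≤ continuation, so V_u = 4.1764
Node d (S = 45): continuation = 1/1.01·[0.6308·11.4242 + 0.3692·38.0000] = 21.0265; exercise value = 20.0000 ≤ continuation, so V_d = 21.0265
Node 0 (S = 75): continuation = 1/1.01·[0.6308·4.1764 + 0.3692·21.0265] = 10.2950; exercise value = 0.0000 ≤ continuation, so V_0 = 10.2950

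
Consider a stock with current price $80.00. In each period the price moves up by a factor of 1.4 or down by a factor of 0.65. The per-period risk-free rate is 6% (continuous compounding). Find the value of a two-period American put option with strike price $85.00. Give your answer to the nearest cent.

$16.69

Risk-neutral probability p = (e^0.06 − 0.65)/(1.4 − 0.65) = 0.4118/0.7500 = 0.5491
Terminal stock prices: S_uu = 156.8, S_ud = 72.8, S_dd = 33.8
Terminal payoffs (K − S): max(-71.8, 0) = 0, max(12.2, 0) = 12.2, max(51.2, 0) = 51.2
Node u (S = 112): continuation = e^(−0.06)·[0.5491·0.0000 + 0.4509·12.2000] = 5.1805; exercise value = 0.0000 ≤ continuation, so V_u = 5.1805
Node d (S = 52): continuation = e^(−0.06)·[0.5491·12.2000 + 0.4509·51.2000] = 28.0500; exercise value = 33.0000 > continuation, so V_d = 33.0000 (exercise)
Node 0 (S = 80): continuation = e^(−0.06)·[0.5491·5.1805 + 0.4509·33.0000] = 16.6917; exercise value = 5.0000 ≤ continuation, so V_0 = 16.6917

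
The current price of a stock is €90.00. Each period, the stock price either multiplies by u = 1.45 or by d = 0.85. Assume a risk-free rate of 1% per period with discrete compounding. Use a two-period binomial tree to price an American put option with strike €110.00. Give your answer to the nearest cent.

Risk-neutral probability p = (1 + 0.01 − 0.85)/(1.45 − 0.85) = 0.1600/0.6000 = 0.2667
Terminal stock prices: S_uu = 189.2, S_ud = 110.9, S_dd = 65.02
Terminal payoffs (K − S): max(-79.22, 0) = 0, max(-0.925, 0) = 0, max(44.98, 0) = 44.98
Node u (S = 130.5): continuation = 1/1.01·[0.2667·0.0000 + 0.7333·0.0000] = 0.0000; exercise value = 0.0000 ≤ continuation, so V_u = 0.0000
Node d (S = 76.5): continuation = 1/1.01·[0.2667·0.0000 + 0.7333·44.9750] = 32.6551; exercise value = 33.5000 > continuation, so V_d = 33.5000 (exercise)
Node 0 (S = 90): continuation = 1/1.01·[0.2667·0.0000 + 0.7333·33.5000] = 24.3234; exercise value = 20.0000 ≤ continuation, so V_0 = 24.3234

€24.32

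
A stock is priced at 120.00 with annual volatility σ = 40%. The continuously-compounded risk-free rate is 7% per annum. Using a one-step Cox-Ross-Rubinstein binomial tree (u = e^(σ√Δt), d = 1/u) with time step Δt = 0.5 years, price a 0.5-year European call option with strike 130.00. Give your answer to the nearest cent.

13.88

CRR parameters: u = e^(σ√Δt) = e^(0.4·√0.5) = 1.3269, d = 1/u = 0.7536
Per-period rate: rΔt = 0.07·0.5 = 0.035, so R = e^0.035 = 1.0356
Risk-neutral probability p = (e^0.035 − 0.7536)/(1.3269 − 0.7536) = 0.2820/0.5733 = 0.4919
Terminal stock prices: S_u = 159.2, S_d = 90.44
Terminal payoffs (S − K): max(29.23, 0) = 29.23, max(-39.56, 0) = 0
Node 0 (S = 120): V_0 = e^(−0.035)·[0.4919·29.2276 + 0.5081·0.0000] = 13.8823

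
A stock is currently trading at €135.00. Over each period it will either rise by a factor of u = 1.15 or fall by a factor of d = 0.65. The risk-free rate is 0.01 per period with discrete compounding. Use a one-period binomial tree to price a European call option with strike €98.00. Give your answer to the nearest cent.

€40.81

Risk-neutral probability p = (1 + 0.01 − 0.65)/(1.15 − 0.65) = 0.3600/0.5000 = 0.7200
Terminal stock prices: S_u = 155.2, S_d = 87.75
Terminal payoffs (S − K): max(57.25, 0) = 57.25, max(-10.25, 0) = 0
Node 0 (S = 135): V_0 = 1/1.01·[0.7200·57.2500 + 0.2800·0.0000] = 40.8119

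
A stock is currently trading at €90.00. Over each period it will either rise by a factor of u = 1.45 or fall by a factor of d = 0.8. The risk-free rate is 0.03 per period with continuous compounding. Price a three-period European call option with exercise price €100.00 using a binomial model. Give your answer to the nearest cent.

€18.53

Risk-neutral probability p = (e^0.03 − 0.8)/(1.45 − 0.8) = 0.2305/0.6500 = 0.3545
Terminal stock prices: S_uuu = 274.4, S_uud = 151.4, S_udd = 83.52, S_ddd = 46.08
Terminal payoffs (S − K): max(174.4, 0) = 174.4, max(51.38, 0) = 51.38, max(-16.48, 0) = 0, max(-53.92, 0) = 0
Node uu (S = 189.2): V_uu = e^(−0.03)·[0.3545·174.3762 + 0.6455·51.3800] = 92.1804
Node ud (S = 104.4): V_ud = e^(−0.03)·[0.3545·51.3800 + 0.6455·0.0000] = 17.6782
Node dd (S = 57.6): V_dd = e^(−0.03)·[0.3545·0.0000 + 0.6455·0.0000] = 0.0000
Node u (S = 130.5): V_u = e^(−0.03)·[0.3545·92.1804 + 0.6455·17.6782] = 42.7895
Node d (S = 72): V_d = e^(−0.03)·[0.3545·17.6782 + 0.6455·0.0000] = 6.0825
Node 0 (S = 90): V_0 = e^(−0.03)·[0.3545·42.7895 + 0.6455·6.0825] = 18.5324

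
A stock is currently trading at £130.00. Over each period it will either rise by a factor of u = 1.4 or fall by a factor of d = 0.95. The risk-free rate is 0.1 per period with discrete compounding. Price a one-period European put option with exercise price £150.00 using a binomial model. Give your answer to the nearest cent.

Risk-neutral probability p = (1 + 0.1 − 0.95)/(1.4 − 0.95) = 0.1500/0.4500 = 0.3333
Terminal stock prices: S_u = 182, S_d = 123.5
Terminal payoffs (K − S): max(-32, 0) = 0, max(26.5, 0) = 26.5
Node 0 (S = 130): V_0 = 1/1.1·[0.3333·0.0000 + 0.6667·26.5000] = 16.0606

£16.06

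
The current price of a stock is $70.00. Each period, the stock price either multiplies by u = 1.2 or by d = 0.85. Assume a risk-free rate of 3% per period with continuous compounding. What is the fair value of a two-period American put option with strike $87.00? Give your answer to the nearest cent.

$17.00

Risk-neutral probability p = (e^0.03 − 0.85)/(1.2 − 0.85) = 0.1805/0.3500 = 0.5156
Terminal stock prices: S_uu = 100.8, S_ud = 71.4, S_dd = 50.57
Terminal payoffs (K − S): max(-13.8, 0) = 0, max(15.6, 0) = 15.6, max(36.43, 0) = 36.43
Node u (S = 84): continuation = e^(−0.03)·[0.5156·0.0000 + 0.4844·15.6000] = 7.3335; exercise value = 3.0000 ≤ continuation, so V_u = 7.3335
Node d (S = 59.5): continuation = e^(−0.03)·[0.5156·15.6000 + 0.4844·36.4250] = 24.9288; exercise value = 27.5000 > continuation, so V_d = 27.5000 (exercise)
Node 0 (S = 70): continuation = e^(−0.03)·[0.5156·7.3335 + 0.4844·27.5000] = 16.5970; exercise value = 17.0000 > continuation, so V_0 = 17.0000 (exercise)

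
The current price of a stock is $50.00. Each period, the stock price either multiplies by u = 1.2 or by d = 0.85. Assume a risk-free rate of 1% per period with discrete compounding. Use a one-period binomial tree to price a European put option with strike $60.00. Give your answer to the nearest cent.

$9.41

Risk-neutral probability p = (1 + 0.01 − 0.85)/(1.2 − 0.85) = 0.1600/0.3500 = 0.4571
Terminal stock prices: S_u = 60, S_d = 42.5
Terminal payoffs (K − S): max(0, 0) = 0, max(17.5, 0) = 17.5
Node 0 (S = 50): V_0 = 1/1.01·[0.4571·0.0000 + 0.5429·17.5000] = 9.4059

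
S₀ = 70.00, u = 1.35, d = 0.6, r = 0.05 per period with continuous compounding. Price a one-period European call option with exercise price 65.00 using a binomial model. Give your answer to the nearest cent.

Risk-neutral probability p = (e^0.05 − 0.6)/(1.35 − 0.6) = 0.4513/0.7500 = 0.6017
Terminal stock prices: S_u = 94.5, S_d = 42
Terminal payoffs (S − K): max(29.5, 0) = 29.5, max(-23, 0) = 0
Node 0 (S = 70): V_0 = e^(−0.05)·[0.6017·29.5000 + 0.3983·0.0000] = 16.8843

16.88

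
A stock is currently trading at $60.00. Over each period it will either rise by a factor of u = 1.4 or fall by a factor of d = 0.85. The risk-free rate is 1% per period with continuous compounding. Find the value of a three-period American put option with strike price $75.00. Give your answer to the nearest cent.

Risk-neutral probability p = (e^0.01 − 0.85)/(1.4 − 0.85) = 0.1601/0.5500 = 0.2910
Terminal stock prices: S_uuu = 164.6, S_uud = 99.96, S_udd = 60.69, S_ddd = 36.85
Terminal payoffs (K − S): max(-89.64, 0) = 0, max(-24.96, 0) = 0, max(14.31, 0) = 14.31, max(38.15, 0) = 38.15
Node uu (S = 117.6): continuation = e^(−0.01)·[0.2910·0.0000 + 0.7090·0.0000] = 0.0000; exercise value = 0.0000 ≤ continuation, so V_uu = 0.0000
Node ud (S = 71.4): continuation = e^(−0.01)·[0.2910·0.0000 + 0.7090·14.3100] = 10.0448; exercise value = 3.6000 ≤ continuation, so V_ud = 10.0448
Node dd (S = 43.35): continuation = e^(−0.01)·[0.2910·14.3100 + 0.7090·38.1525] = 30.9037; exercise value = 31.6500 > continuation, so V_dd = 31.6500 (exercise)
Node u (S = 84): continuation = e^(−0.01)·[0.2910·0.0000 + 0.7090·10.0448] = 7.0509; exercise value = 0.0000 ≤ continuation, so V_u = 7.0509
Node d (S = 51): continuation = e^(−0.01)·[0.2910·10.0448 + 0.7090·31.6500] = 25.1105; exercise value = 24.0000 ≤ continuation, so V_d = 25.1105
Node 0 (S = 60): continuation = e^(−0.01)·[0.2910·7.0509 + 0.7090·25.1105] = 19.6576; exercise value = 15.0000 ≤ continuation, so V_0 = 19.6576

$19.66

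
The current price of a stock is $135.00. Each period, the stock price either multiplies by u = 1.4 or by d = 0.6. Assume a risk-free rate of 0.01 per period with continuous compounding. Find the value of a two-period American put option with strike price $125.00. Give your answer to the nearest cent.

$24.07

Risk-neutral probability p = (e^0.01 − 0.6)/(1.4 − 0.6) = 0.4101/0.8000 = 0.5126
Terminal stock prices: S_uu = 264.6, S_ud = 113.4, S_dd = 48.6
Terminal payoffs (K − S): max(-139.6, 0) = 0, max(11.6, 0) = 11.6, max(76.4, 0) = 76.4
Node u (S = 189): continuation = e^(−0.01)·[0.5126·0.0000 + 0.4874·11.6000] = 5.5980; exercise value = 0.0000 ≤ continuation, so V_u = 5.5980
Node d (S = 81): continuation = e^(−0.01)·[0.5126·11.6000 + 0.4874·76.4000] = 42.7562; exercise value = 44.0000 > continuation, so V_d = 44.0000 (exercise)
Node 0 (S = 135): continuation = e^(−0.01)·[0.5126·5.5980 + 0.4874·44.0000] = 24.0746; exercise value = 0.0000 ≤ continuation, so V_0 = 24.0746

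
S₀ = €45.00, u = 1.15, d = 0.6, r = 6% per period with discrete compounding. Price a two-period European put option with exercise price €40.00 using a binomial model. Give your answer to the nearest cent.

Risk-neutral probability p = (1 + 0.06 − 0.6)/(1.15 − 0.6) = 0.4600/0.5500 = 0.8364
Terminal stock prices: S_uu = 59.51, S_ud = 31.05, S_dd = 16.2
Terminal payoffs (K − S): max(-19.51, 0) = 0, max(8.95, 0) = 8.95, max(23.8, 0) = 23.8
Node u (S = 51.75): V_u = 1/1.06·[0.8364·0.0000 + 0.1636·8.9500] = 1.3816
Node d (S = 27): V_d = 1/1.06·[0.8364·8.9500 + 0.1636·23.8000] = 10.7358
Node 0 (S = 45): V_0 = 1/1.06·[0.8364·1.3816 + 0.1636·10.7358] = 2.7475

€2.75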